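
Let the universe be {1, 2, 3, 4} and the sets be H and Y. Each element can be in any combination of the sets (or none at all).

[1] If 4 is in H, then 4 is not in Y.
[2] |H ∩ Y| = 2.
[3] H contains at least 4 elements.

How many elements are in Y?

2

(3): only 4 candidates remain for H, so all are in.
(1): 4 ∉ Y.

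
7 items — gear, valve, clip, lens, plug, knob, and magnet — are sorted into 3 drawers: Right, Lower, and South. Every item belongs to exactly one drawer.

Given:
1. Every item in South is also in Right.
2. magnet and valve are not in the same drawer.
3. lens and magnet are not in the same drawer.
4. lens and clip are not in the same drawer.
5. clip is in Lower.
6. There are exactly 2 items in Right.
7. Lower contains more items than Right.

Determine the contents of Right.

Right = {lens, valve}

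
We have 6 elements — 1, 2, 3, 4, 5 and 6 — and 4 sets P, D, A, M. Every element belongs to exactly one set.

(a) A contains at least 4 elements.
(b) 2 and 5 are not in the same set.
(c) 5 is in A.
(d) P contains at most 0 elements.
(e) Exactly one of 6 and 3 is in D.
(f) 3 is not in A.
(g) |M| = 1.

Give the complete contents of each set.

P = {}; D = {3}; A = {1, 4, 5, 6}; M = {2}

From (c): 5 ∈ A.
From (f): 3 ∉ A.
(b): 2 ∉ A.
(d): P already has 0, so the rest are out.
(a): only 4 candidates remain for A, so all are in.
(e) (exactly one): 3 ∈ D.
(g): only 1 candidates remain for M, so all are in.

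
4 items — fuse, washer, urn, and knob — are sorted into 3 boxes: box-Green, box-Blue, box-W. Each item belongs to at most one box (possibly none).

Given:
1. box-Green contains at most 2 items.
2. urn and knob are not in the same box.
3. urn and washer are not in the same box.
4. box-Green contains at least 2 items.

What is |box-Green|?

2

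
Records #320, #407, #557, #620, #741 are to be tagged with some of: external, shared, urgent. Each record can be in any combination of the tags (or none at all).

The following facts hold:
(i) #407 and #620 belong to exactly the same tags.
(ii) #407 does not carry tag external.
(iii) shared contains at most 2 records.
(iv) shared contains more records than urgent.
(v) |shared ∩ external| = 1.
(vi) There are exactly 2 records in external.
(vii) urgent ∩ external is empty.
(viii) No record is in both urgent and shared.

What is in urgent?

urgent = {}

From (ii): #407 ∉ external.
(i): #620 matches #407: #620 ∉ external.
Suppose #320 ∈ urgent: no assignment then satisfies all the clues, so #320 ∉ urgent.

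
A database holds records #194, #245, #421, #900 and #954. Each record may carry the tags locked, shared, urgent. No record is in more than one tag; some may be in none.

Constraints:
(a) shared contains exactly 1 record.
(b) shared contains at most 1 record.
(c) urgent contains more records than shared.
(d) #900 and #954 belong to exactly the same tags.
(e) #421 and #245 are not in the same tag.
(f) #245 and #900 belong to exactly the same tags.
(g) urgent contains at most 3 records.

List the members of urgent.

urgent = {#245, #900, #954}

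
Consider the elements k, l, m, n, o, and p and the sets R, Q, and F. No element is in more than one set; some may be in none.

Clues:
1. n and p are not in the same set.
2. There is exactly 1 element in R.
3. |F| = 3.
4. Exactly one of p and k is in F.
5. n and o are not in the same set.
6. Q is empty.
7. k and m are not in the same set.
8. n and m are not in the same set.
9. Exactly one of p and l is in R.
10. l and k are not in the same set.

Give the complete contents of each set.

R = {l}; Q = {}; F = {m, o, p}

(6): Q already has 0, so the rest are out.
Suppose k ∈ R: no assignment then satisfies all the clues, so k ∉ R.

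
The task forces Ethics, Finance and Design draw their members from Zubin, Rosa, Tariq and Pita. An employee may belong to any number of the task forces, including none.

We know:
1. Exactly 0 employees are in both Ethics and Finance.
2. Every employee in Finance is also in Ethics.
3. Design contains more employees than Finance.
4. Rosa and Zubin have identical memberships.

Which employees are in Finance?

Finance = {}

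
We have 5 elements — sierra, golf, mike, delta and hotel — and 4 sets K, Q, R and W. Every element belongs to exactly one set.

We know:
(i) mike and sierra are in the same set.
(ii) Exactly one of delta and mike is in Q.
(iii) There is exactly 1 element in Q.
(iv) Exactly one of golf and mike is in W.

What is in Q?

Q = {delta}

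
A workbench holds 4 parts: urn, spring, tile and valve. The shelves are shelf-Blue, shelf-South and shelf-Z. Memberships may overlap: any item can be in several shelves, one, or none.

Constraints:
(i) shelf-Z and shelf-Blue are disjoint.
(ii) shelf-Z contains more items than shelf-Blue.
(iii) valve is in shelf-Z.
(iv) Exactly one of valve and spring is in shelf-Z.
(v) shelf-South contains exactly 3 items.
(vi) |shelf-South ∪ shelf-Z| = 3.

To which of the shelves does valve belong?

valve: shelf-South, shelf-Z

From (iii): valve ∈ shelf-Z.
(i) (disjoint): valve ∉ shelf-Blue.
(iv) (exactly one): spring ∉ shelf-Z.
Suppose valve ∉ shelf-South: no assignment then satisfies all the clues, so valve ∈ shelf-South.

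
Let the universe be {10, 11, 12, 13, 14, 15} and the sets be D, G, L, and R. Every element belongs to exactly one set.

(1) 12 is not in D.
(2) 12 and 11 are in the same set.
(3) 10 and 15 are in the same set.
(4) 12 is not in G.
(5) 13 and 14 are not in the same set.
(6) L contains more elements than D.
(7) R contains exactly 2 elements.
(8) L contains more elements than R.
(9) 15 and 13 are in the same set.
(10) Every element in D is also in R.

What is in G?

G = {14}

From (1): 12 ∉ D.
From (4): 12 ∉ G.
(2): 11 matches 12: 11 ∉ D.
(2): 11 matches 12: 11 ∉ G.
Suppose 10 ∈ G: no assignment then satisfies all the clues, so 10 ∉ G.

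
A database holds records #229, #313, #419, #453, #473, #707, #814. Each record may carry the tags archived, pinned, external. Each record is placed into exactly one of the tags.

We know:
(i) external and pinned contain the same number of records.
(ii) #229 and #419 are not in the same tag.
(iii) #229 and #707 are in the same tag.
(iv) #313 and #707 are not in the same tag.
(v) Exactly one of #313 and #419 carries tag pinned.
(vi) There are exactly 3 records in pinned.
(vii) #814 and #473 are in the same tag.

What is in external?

external = {#229, #453, #707}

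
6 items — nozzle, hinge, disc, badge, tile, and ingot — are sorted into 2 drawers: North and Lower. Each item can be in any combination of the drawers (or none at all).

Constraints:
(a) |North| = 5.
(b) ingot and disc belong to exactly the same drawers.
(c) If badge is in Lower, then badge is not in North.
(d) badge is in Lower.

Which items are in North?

From (d): badge ∈ Lower.
(c): badge ∉ North.
(a): only 5 candidates remain for North, so all are in.

North = {disc, hinge, ingot, nozzle, tile}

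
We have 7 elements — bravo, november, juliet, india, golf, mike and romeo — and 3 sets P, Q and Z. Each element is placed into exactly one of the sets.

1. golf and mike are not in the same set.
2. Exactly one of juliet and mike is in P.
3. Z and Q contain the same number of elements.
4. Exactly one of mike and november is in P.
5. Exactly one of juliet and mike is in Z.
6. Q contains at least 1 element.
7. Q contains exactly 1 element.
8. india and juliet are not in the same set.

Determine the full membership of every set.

P = {bravo, golf, juliet, november, romeo}; Q = {india}; Z = {mike}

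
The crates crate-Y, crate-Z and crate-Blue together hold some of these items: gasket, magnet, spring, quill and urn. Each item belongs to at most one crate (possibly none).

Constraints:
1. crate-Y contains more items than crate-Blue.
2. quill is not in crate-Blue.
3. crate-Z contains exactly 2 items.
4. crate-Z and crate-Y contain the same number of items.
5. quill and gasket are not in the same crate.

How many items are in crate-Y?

2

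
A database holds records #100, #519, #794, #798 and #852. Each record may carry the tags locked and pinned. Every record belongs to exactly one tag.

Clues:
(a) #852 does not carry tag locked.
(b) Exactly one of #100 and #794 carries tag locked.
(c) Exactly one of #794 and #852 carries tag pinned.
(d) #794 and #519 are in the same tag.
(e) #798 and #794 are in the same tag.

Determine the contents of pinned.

pinned = {#100, #852}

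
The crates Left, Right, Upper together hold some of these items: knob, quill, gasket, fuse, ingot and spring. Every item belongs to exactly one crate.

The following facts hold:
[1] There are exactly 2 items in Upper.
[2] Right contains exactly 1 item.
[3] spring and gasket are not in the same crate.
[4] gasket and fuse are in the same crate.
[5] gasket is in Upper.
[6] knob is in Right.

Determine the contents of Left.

Left = {ingot, quill, spring}

From (5): gasket ∈ Upper.
From (6): knob ∈ Right.
(2): Right already has 1, so the rest are out.
(3): spring ∉ Upper.
(4): fuse matches gasket: fuse ∉ Left.
(4): fuse matches gasket: fuse ∈ Upper.
Only one crate left: spring ∈ Left.
(1): Upper already has 2, so the rest are out.
Only one crate left: quill ∈ Left.
Only one crate left: ingot ∈ Left.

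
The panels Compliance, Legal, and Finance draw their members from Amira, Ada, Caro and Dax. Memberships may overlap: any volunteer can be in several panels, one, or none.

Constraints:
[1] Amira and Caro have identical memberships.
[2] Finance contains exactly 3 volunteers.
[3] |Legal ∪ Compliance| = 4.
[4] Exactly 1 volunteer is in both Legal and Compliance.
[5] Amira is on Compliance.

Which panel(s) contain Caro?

From (5): Amira ∈ Compliance.
(1): Caro matches Amira: Caro ∈ Compliance.
Suppose Caro ∈ Legal: no assignment then satisfies all the clues, so Caro ∉ Legal.

Caro: Compliance, Finance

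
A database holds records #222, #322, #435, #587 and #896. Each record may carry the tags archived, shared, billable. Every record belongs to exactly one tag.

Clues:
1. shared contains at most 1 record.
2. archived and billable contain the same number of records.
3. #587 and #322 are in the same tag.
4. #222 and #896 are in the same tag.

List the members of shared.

shared = {#435}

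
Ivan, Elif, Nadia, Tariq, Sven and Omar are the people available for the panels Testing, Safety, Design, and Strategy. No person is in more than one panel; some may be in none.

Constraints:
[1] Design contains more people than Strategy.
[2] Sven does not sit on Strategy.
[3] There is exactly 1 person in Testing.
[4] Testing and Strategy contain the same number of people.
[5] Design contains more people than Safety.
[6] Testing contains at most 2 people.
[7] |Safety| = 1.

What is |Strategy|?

1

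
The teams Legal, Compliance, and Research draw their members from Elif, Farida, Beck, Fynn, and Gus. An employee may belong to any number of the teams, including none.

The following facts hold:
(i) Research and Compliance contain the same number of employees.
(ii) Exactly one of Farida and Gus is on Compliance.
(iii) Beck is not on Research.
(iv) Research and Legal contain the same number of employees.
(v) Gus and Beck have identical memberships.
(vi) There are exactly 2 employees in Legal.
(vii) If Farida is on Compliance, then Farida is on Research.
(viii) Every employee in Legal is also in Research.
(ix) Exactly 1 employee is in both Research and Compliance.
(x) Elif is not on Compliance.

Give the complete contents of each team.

Legal = {Elif, Farida}; Compliance = {Farida, Fynn}; Research = {Elif, Farida}

From (iii): Beck ∉ Research.
From (x): Elif ∉ Compliance.
(v): Gus matches Beck: Gus ∉ Research.
(viii) contrapositive: Beck ∉ Legal.
(viii) contrapositive: Gus ∉ Legal.
Suppose Elif ∉ Legal: no assignment then satisfies all the clues, so Elif ∈ Legal.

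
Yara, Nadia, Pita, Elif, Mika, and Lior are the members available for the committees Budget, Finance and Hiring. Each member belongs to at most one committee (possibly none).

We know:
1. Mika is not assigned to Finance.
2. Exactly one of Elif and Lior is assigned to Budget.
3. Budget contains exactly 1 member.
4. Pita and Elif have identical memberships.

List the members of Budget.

Budget = {Lior}

From (1): Mika ∉ Finance.
Suppose Yara ∈ Budget: no assignment then satisfies all the clues, so Yara ∉ Budget.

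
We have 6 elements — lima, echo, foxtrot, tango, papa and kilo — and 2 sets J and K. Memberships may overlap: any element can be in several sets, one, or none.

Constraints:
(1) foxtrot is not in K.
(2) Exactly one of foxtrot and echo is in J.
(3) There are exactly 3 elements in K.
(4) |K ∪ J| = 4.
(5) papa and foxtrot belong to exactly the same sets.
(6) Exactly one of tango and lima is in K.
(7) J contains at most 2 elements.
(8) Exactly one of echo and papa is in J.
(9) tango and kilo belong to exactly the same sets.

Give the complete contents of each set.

J = {echo, lima}; K = {echo, kilo, tango}

From (1): foxtrot ∉ K.
(5): papa matches foxtrot: papa ∉ K.
Suppose lima ∉ J: no assignment then satisfies all the clues, so lima ∈ J.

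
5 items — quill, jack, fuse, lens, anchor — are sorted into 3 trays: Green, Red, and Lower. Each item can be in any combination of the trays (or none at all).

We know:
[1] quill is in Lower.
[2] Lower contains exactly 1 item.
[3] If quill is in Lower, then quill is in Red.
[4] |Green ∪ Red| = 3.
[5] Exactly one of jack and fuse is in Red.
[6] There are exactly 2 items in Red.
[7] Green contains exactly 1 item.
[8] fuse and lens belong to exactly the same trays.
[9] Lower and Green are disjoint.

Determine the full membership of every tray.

Green = {anchor}; Red = {jack, quill}; Lower = {quill}

From (1): quill ∈ Lower.
(2): Lower already has 1, so the rest are out.
(3): quill ∈ Red.
(9) (disjoint): quill ∉ Green.
Suppose jack ∈ Green: no assignment then satisfies all the clues, so jack ∉ Green.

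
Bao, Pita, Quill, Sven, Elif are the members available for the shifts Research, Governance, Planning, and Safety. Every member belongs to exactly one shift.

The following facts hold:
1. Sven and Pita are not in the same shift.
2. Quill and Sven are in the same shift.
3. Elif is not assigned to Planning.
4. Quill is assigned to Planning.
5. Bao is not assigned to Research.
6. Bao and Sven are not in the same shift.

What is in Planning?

Planning = {Quill, Sven}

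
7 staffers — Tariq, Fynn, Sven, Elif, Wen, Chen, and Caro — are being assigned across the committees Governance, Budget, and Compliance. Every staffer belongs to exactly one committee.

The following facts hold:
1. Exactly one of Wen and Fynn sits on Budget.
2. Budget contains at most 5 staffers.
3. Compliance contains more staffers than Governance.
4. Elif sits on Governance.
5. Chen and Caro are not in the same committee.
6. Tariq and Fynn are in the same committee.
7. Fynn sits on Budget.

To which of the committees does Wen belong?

Wen: Compliance

From (4): Elif ∈ Governance.
From (7): Fynn ∈ Budget.
(1) (exactly one): Wen ∉ Budget.
(6): Tariq matches Fynn: Tariq ∉ Governance.
(6): Tariq matches Fynn: Tariq ∈ Budget.
Suppose Wen ∈ Governance: no assignment then satisfies all the clues, so Wen ∉ Governance.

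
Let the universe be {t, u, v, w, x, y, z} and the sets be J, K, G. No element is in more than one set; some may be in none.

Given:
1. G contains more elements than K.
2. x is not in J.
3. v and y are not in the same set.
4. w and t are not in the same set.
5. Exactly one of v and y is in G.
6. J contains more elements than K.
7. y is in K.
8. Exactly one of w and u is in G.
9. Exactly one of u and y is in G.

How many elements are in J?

2

From (2): x ∉ J.
From (7): y ∈ K.
(3): v ∉ K.
(5) (exactly one): v ∈ G.
(9) (exactly one): u ∈ G.
(8) (exactly one): w ∉ G.
Suppose t ∈ K: no assignment then satisfies all the clues, so t ∉ K.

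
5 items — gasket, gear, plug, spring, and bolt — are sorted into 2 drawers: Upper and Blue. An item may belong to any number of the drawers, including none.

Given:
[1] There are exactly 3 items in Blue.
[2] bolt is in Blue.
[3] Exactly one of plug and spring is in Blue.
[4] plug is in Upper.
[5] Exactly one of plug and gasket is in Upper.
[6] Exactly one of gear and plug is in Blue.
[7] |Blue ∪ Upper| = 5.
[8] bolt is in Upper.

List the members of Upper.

Upper = {bolt, gear, plug, spring}

From (2): bolt ∈ Blue.
From (4): plug ∈ Upper.
From (8): bolt ∈ Upper.
(5) (exactly one): gasket ∉ Upper.
Suppose gear ∉ Upper: no assignment then satisfies all the clues, so gear ∈ Upper.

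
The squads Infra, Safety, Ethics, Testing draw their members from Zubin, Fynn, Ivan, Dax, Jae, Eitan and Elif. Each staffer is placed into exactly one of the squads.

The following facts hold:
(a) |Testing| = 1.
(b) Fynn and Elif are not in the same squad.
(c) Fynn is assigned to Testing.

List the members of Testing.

From (c): Fynn ∈ Testing.
(a): Testing already has 1, so the rest are out.

Testing = {Fynn}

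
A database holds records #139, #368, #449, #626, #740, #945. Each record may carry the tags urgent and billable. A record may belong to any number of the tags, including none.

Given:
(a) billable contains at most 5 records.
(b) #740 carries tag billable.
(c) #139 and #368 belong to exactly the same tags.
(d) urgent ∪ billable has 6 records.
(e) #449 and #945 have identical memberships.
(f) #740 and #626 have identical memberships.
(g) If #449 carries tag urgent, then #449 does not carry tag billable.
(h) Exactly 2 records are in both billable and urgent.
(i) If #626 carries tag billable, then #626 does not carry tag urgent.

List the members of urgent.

urgent = {#139, #368, #449, #945}

From (b): #740 ∈ billable.
(f): #626 matches #740: #626 ∈ billable.
(i): #626 ∉ urgent.
(f): #740 matches #626: #740 ∉ urgent.
Suppose #139 ∉ urgent: no assignment then satisfies all the clues, so #139 ∈ urgent.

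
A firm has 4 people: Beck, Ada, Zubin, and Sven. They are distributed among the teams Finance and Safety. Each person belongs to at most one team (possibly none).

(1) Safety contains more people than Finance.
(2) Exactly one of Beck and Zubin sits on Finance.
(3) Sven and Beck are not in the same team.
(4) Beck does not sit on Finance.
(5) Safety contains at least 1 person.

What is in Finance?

Finance = {Zubin}

From (4): Beck ∉ Finance.
(2) (exactly one): Zubin ∈ Finance.
Suppose Ada ∈ Finance: no assignment then satisfies all the clues, so Ada ∉ Finance.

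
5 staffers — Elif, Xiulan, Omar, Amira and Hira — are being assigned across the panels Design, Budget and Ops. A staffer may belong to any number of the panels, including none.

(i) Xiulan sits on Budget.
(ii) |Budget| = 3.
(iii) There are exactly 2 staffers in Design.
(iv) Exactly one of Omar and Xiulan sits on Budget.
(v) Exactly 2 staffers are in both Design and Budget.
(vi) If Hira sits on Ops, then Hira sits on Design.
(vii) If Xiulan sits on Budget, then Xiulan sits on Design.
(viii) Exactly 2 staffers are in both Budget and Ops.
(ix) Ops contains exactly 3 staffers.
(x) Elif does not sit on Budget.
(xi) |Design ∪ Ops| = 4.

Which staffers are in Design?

From (i): Xiulan ∈ Budget.
From (x): Elif ∉ Budget.
(iv) (exactly one): Omar ∉ Budget.
(vii): Xiulan ∈ Design.
(ii): only 3 candidates remain for Budget, so all are in.
Suppose Elif ∈ Design: no assignment then satisfies all the clues, so Elif ∉ Design.

Design = {Hira, Xiulan}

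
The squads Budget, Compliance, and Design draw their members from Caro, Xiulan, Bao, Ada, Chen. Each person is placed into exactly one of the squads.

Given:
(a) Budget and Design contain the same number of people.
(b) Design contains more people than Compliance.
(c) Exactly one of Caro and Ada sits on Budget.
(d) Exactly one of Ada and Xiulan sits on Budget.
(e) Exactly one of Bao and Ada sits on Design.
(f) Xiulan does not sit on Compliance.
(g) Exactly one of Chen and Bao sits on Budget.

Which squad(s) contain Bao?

From (f): Xiulan ∉ Compliance.
Suppose Bao ∈ Budget: no assignment then satisfies all the clues, so Bao ∉ Budget.

Bao: Design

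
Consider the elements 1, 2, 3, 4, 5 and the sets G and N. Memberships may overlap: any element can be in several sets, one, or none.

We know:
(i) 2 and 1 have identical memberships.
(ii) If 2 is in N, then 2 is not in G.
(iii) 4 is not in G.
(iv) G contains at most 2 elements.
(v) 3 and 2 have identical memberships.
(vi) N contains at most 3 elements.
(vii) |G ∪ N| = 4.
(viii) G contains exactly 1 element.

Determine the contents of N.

N = {1, 2, 3}

From (iii): 4 ∉ G.
Suppose 1 ∉ N: no assignment then satisfies all the clues, so 1 ∈ N.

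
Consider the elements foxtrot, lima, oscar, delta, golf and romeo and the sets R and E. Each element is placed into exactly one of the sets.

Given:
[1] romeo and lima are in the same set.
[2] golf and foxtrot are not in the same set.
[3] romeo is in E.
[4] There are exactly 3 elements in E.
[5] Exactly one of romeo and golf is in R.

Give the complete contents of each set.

From (3): romeo ∈ E.
(1): lima matches romeo: lima ∉ R.
(1): lima matches romeo: lima ∈ E.
(5) (exactly one): golf ∈ R.
(2): foxtrot ∉ R.
Only one set left: foxtrot ∈ E.
(4): E already has 3, so the rest are out.
Only one set left: oscar ∈ R.
Only one set left: delta ∈ R.

R = {delta, golf, oscar}; E = {foxtrot, lima, romeo}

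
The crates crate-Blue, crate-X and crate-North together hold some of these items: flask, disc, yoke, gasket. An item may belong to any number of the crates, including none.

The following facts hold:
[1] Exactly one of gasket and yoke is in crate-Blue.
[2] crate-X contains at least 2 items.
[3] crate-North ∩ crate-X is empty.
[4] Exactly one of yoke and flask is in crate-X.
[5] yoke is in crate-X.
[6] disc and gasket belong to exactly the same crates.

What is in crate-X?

crate-X = {disc, gasket, yoke}

From (5): yoke ∈ crate-X.
(3) (disjoint): yoke ∉ crate-North.
(4) (exactly one): flask ∉ crate-X.
Suppose disc ∉ crate-X: no assignment then satisfies all the clues, so disc ∈ crate-X.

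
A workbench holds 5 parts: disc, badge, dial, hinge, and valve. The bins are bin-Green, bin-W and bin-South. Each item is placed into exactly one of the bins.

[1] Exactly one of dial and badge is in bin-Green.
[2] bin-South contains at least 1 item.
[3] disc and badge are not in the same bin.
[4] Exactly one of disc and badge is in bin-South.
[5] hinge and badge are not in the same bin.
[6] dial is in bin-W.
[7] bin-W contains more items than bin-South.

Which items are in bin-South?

bin-South = {disc}

From (6): dial ∈ bin-W.
(1) (exactly one): badge ∈ bin-Green.
(3): disc ∉ bin-Green.
(4) (exactly one): disc ∈ bin-South.
(5): hinge ∉ bin-Green.
Suppose hinge ∈ bin-South: no assignment then satisfies all the clues, so hinge ∉ bin-South.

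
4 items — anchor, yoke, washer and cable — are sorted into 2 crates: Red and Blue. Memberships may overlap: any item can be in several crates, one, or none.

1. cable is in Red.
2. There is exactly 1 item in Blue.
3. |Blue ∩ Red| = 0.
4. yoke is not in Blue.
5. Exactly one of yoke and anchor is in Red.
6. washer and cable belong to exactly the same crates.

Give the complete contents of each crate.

Red = {cable, washer, yoke}; Blue = {anchor}

From (1): cable ∈ Red.
From (4): yoke ∉ Blue.
(6): washer matches cable: washer ∈ Red.
Suppose anchor ∈ Red: no assignment then satisfies all the clues, so anchor ∉ Red.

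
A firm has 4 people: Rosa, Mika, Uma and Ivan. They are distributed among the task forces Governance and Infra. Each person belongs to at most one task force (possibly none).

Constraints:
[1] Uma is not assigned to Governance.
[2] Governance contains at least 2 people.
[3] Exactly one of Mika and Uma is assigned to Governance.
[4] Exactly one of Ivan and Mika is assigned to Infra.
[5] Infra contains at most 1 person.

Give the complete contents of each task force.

Governance = {Mika, Rosa}; Infra = {Ivan}

From (1): Uma ∉ Governance.
(3) (exactly one): Mika ∈ Governance.
(4) (exactly one): Ivan ∈ Infra.
(5): Infra already has 1, so the rest are out.
(2): only 2 candidates remain for Governance, so all are in.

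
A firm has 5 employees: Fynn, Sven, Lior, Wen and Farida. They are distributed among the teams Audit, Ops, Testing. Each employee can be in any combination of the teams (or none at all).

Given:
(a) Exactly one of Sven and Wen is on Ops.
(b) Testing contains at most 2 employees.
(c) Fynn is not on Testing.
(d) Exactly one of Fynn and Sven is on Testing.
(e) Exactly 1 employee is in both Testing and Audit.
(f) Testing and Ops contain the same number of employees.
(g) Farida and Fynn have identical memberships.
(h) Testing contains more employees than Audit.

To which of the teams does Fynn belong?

Fynn: none

From (c): Fynn ∉ Testing.
(d) (exactly one): Sven ∈ Testing.
(g): Farida matches Fynn: Farida ∉ Testing.
Suppose Fynn ∈ Audit: no assignment then satisfies all the clues, so Fynn ∉ Audit.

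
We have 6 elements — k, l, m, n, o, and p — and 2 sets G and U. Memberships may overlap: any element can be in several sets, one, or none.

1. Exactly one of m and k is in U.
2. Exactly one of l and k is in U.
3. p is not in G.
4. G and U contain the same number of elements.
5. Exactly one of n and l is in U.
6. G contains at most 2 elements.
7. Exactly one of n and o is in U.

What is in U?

From (3): p ∉ G.
Suppose k ∉ U: no assignment then satisfies all the clues, so k ∈ U.

U = {k, n}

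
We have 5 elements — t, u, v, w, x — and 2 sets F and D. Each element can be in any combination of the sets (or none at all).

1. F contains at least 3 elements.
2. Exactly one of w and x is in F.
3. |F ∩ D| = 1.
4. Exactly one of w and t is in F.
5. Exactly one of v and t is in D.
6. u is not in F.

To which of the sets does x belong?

x: F

From (6): u ∉ F.
Suppose x ∉ F: no assignment then satisfies all the clues, so x ∈ F.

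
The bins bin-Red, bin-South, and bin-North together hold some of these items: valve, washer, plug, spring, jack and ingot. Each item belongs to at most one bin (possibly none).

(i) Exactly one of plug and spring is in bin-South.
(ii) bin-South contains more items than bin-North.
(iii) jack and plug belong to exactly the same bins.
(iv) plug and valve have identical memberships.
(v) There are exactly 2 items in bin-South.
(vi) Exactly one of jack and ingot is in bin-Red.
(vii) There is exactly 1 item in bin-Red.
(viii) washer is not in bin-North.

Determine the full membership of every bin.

bin-Red = {ingot}; bin-South = {spring, washer}; bin-North = {}

From (viii): washer ∉ bin-North.
Suppose valve ∈ bin-Red: no assignment then satisfies all the clues, so valve ∉ bin-Red.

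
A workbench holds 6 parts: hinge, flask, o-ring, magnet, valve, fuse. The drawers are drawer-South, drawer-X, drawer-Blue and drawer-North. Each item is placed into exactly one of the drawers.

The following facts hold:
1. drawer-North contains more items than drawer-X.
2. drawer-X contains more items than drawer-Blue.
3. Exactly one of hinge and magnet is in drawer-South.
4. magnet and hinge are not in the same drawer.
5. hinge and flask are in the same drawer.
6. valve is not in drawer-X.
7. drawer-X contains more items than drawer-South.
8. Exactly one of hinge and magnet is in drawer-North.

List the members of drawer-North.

From (6): valve ∉ drawer-X.
Suppose hinge ∉ drawer-North: no assignment then satisfies all the clues, so hinge ∈ drawer-North.

drawer-North = {flask, hinge, valve}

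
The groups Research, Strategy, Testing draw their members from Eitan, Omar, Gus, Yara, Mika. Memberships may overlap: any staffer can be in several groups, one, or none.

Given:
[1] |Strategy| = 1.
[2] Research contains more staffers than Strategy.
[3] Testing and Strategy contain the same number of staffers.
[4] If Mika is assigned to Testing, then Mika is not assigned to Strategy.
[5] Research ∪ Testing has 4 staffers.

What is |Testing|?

1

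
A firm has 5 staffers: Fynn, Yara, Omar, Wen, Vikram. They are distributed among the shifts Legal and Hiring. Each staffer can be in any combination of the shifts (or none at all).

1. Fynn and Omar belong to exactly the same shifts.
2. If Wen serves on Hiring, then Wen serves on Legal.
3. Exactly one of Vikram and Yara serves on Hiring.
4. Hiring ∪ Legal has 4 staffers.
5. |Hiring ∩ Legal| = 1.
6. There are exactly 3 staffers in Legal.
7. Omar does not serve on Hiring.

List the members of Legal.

From (7): Omar ∉ Hiring.
(1): Fynn matches Omar: Fynn ∉ Hiring.
Suppose Fynn ∉ Legal: no assignment then satisfies all the clues, so Fynn ∈ Legal.

Legal = {Fynn, Omar, Wen}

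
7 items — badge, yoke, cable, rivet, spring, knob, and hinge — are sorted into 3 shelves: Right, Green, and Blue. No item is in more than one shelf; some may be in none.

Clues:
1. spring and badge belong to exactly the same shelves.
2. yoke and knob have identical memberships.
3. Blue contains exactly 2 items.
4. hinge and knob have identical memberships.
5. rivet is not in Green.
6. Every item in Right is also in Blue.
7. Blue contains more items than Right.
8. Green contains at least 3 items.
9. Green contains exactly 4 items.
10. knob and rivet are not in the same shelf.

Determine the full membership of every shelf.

Right = {}; Green = {cable, hinge, knob, yoke}; Blue = {badge, spring}

From (5): rivet ∉ Green.
Suppose badge ∈ Right: no assignment then satisfies all the clues, so badge ∉ Right.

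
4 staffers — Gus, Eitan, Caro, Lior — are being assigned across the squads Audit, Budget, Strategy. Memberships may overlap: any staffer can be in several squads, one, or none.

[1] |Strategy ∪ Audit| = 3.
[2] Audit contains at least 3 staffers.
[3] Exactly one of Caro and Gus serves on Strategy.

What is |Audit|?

3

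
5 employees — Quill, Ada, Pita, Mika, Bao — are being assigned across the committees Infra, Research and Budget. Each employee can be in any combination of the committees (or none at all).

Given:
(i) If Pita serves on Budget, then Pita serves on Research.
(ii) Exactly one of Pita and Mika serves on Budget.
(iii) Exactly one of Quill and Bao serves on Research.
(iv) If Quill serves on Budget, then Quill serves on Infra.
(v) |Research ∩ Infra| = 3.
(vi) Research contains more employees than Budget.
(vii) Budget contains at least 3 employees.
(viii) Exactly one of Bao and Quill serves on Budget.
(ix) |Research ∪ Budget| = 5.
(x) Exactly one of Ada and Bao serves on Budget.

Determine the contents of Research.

Research = {Ada, Bao, Mika, Pita}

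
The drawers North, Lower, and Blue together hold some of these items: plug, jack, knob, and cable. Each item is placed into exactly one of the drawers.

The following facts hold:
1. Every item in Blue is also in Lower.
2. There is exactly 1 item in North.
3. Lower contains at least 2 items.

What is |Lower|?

3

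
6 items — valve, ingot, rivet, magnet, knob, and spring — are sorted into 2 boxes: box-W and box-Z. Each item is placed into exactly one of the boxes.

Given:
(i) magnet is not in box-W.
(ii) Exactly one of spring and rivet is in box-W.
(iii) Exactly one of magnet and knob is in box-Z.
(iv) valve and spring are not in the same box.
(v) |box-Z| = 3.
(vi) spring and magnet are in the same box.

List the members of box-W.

From (i): magnet ∉ box-W.
(vi): spring matches magnet: spring ∉ box-W.
Only one box left: magnet ∈ box-Z.
Only one box left: spring ∈ box-Z.
(ii) (exactly one): rivet ∈ box-W.
(iii) (exactly one): knob ∉ box-Z.
(iv): valve ∉ box-Z.
(v): only 3 candidates remain for box-Z, so all are in.
Only one box left: valve ∈ box-W.
Only one box left: knob ∈ box-W.

box-W = {knob, rivet, valve}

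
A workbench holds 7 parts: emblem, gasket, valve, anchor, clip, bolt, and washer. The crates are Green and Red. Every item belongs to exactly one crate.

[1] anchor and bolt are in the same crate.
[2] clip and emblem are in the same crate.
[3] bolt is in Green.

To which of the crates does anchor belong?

anchor: Green

From (3): bolt ∈ Green.
(1): anchor matches bolt: anchor ∈ Green.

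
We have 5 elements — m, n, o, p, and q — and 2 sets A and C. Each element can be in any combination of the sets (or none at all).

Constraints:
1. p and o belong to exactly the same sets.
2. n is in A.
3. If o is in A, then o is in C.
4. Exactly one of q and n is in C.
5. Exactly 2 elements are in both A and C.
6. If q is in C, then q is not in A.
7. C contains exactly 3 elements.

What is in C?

C = {o, p, q}

From (2): n ∈ A.
Suppose m ∈ C: no assignment then satisfies all the clues, so m ∉ C.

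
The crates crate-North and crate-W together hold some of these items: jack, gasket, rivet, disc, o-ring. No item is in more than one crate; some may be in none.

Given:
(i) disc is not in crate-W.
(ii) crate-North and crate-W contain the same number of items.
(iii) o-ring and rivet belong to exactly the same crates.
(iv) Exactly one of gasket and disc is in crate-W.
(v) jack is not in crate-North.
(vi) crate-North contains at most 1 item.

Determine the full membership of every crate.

crate-North = {disc}; crate-W = {gasket}

From (i): disc ∉ crate-W.
From (v): jack ∉ crate-North.
(iv) (exactly one): gasket ∈ crate-W.
Suppose jack ∈ crate-W: no assignment then satisfies all the clues, so jack ∉ crate-W.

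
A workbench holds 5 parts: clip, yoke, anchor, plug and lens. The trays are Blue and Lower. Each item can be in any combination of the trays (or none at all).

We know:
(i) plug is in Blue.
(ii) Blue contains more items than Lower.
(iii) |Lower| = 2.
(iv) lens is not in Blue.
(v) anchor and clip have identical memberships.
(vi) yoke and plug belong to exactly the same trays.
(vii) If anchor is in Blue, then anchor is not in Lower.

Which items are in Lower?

Lower = {plug, yoke}

From (i): plug ∈ Blue.
From (iv): lens ∉ Blue.
(vi): yoke matches plug: yoke ∈ Blue.
Suppose clip ∈ Lower: no assignment then satisfies all the clues, so clip ∉ Lower.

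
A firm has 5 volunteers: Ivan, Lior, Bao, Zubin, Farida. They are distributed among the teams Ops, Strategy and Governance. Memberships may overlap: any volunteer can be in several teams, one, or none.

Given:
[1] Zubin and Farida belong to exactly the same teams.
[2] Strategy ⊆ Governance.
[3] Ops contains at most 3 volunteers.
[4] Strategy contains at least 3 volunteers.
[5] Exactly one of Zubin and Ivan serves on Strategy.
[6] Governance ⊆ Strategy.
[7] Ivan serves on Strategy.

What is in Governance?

From (7): Ivan ∈ Strategy.
(2) with Ivan ∈ Strategy: Ivan ∈ Governance.
(5) (exactly one): Zubin ∉ Strategy.
(6) contrapositive: Zubin ∉ Governance.
(1): Farida matches Zubin: Farida ∉ Strategy.
(1): Farida matches Zubin: Farida ∉ Governance.
(4): only 3 candidates remain for Strategy, so all are in.
(2) with Lior ∈ Strategy: Lior ∈ Governance.
(2) with Bao ∈ Strategy: Bao ∈ Governance.

Governance = {Bao, Ivan, Lior}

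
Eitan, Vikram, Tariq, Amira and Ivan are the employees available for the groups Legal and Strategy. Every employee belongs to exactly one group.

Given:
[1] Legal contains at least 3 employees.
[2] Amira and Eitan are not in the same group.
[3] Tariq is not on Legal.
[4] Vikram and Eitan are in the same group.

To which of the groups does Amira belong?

Amira: Strategy

From (3): Tariq ∉ Legal.
Only one group left: Tariq ∈ Strategy.
Suppose Amira ∈ Legal: no assignment then satisfies all the clues, so Amira ∉ Legal.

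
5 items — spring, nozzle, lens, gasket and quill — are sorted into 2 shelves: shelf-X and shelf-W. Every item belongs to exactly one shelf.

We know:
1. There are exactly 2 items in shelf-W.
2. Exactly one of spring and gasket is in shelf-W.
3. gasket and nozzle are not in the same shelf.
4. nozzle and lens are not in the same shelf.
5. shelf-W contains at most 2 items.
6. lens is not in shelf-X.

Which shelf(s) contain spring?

From (6): lens ∉ shelf-X.
Only one shelf left: lens ∈ shelf-W.
(4): nozzle ∉ shelf-W.
Only one shelf left: nozzle ∈ shelf-X.
(3): gasket ∉ shelf-X.
Only one shelf left: gasket ∈ shelf-W.
(1): shelf-W already has 2, so the rest are out.
Only one shelf left: spring ∈ shelf-X.
Only one shelf left: quill ∈ shelf-X.

spring: shelf-X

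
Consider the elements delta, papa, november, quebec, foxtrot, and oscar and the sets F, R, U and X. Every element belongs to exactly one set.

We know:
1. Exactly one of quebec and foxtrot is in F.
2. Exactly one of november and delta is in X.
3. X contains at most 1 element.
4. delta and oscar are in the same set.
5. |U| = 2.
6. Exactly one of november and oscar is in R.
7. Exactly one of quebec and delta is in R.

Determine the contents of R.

R = {delta, oscar}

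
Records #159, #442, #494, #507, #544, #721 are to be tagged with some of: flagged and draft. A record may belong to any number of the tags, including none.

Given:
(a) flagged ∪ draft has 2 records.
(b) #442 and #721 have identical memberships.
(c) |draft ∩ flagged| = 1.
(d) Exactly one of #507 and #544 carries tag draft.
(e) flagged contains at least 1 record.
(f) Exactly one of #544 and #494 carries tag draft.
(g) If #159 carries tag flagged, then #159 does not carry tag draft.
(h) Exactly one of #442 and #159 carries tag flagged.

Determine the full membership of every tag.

flagged = {#159, #544}; draft = {#544}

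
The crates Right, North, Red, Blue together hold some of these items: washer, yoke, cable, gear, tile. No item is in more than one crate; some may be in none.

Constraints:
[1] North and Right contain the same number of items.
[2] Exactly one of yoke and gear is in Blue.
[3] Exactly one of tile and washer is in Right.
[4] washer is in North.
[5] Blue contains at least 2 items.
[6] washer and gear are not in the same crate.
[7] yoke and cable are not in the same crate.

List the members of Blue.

Blue = {cable, gear}

From (4): washer ∈ North.
(3) (exactly one): tile ∈ Right.
(6): gear ∉ North.
Suppose yoke ∈ Blue: no assignment then satisfies all the clues, so yoke ∉ Blue.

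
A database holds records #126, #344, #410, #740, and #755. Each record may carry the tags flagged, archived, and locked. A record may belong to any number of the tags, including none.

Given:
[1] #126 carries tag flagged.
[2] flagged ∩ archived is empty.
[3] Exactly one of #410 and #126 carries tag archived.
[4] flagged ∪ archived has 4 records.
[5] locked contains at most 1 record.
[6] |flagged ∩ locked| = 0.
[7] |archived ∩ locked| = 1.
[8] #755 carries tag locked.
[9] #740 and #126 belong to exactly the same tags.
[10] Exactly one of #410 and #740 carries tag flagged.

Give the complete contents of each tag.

flagged = {#126, #740}; archived = {#410, #755}; locked = {#755}

From (1): #126 ∈ flagged.
From (8): #755 ∈ locked.
(2) (disjoint): #126 ∉ archived.
(3) (exactly one): #410 ∈ archived.
(5): locked already has 1, so the rest are out.
(9): #740 matches #126: #740 ∈ flagged.
(9): #740 matches #126: #740 ∉ archived.
(10) (exactly one): #410 ∉ flagged.
Suppose #344 ∈ flagged: no assignment then satisfies all the clues, so #344 ∉ flagged.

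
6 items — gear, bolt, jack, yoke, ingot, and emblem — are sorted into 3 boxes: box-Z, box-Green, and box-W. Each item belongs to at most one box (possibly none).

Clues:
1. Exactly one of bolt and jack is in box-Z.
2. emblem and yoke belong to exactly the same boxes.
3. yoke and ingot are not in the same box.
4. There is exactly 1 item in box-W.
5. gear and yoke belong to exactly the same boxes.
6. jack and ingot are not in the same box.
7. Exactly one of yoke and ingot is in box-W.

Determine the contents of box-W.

box-W = {ingot}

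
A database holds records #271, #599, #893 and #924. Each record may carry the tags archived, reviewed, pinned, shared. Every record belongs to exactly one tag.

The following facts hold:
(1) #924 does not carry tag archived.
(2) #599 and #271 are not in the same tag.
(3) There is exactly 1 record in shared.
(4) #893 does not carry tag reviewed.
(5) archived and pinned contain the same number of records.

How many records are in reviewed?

From (1): #924 ∉ archived.
From (4): #893 ∉ reviewed.

1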